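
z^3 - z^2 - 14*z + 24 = (z - 3)*(z - 2)*(z + 4)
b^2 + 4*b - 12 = (b - 2)*(b + 6)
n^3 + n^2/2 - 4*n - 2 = (n - 2)*(n + 1/2)*(n + 2)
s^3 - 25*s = s*(s - 5)*(s + 5)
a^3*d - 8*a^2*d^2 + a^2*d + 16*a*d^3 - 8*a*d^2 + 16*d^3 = (a - 4*d)^2*(a*d + d)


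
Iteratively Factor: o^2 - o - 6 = (o - 3)*(o + 2)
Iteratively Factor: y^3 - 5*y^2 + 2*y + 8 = (y - 4)*(y^2 - y - 2) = (y - 4)*(y + 1)*(y - 2)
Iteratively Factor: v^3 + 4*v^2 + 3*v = (v + 1)*(v^2 + 3*v) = (v + 1)*(v + 3)*(v)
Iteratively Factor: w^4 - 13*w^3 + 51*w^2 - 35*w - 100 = (w + 1)*(w^3 - 14*w^2 + 65*w - 100) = (w - 5)*(w + 1)*(w^2 - 9*w + 20) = (w - 5)^2*(w + 1)*(w - 4)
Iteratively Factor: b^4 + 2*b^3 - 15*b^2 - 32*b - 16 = (b + 4)*(b^3 - 2*b^2 - 7*b - 4) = (b - 4)*(b + 4)*(b^2 + 2*b + 1) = (b - 4)*(b + 1)*(b + 4)*(b + 1)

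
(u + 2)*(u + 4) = u^2 + 6*u + 8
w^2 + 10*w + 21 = (w + 3)*(w + 7)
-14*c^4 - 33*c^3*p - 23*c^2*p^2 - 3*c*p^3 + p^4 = (-7*c + p)*(c + p)^2*(2*c + p)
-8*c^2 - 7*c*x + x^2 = (-8*c + x)*(c + x)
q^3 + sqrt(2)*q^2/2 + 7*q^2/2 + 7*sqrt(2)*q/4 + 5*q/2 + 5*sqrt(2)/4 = (q + 1)*(q + 5/2)*(q + sqrt(2)/2)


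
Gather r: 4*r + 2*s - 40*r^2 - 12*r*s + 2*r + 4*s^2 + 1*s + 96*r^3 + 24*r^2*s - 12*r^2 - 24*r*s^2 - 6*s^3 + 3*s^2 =96*r^3 + r^2*(24*s - 52) + r*(-24*s^2 - 12*s + 6) - 6*s^3 + 7*s^2 + 3*s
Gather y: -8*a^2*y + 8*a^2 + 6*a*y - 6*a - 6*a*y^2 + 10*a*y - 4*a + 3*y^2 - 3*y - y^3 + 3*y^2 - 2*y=8*a^2 - 10*a - y^3 + y^2*(6 - 6*a) + y*(-8*a^2 + 16*a - 5)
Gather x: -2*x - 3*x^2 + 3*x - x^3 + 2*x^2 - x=-x^3 - x^2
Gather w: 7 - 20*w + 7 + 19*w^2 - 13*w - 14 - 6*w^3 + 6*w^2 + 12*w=-6*w^3 + 25*w^2 - 21*w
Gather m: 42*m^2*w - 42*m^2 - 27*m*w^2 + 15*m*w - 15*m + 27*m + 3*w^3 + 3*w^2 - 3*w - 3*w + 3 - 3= m^2*(42*w - 42) + m*(-27*w^2 + 15*w + 12) + 3*w^3 + 3*w^2 - 6*w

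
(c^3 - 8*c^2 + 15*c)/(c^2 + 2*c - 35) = c*(c - 3)/(c + 7)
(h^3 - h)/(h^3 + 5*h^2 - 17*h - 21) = h*(h - 1)/(h^2 + 4*h - 21)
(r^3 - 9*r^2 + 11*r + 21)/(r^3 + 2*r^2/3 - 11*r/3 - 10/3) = 3*(r^2 - 10*r + 21)/(3*r^2 - r - 10)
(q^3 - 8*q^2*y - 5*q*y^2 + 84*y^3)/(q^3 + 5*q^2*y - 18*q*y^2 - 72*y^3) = (q - 7*y)/(q + 6*y)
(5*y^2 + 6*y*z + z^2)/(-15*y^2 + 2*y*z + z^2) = (-y - z)/(3*y - z)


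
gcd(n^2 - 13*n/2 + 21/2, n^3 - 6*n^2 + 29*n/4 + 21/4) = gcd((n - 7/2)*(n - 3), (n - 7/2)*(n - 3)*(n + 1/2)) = n^2 - 13*n/2 + 21/2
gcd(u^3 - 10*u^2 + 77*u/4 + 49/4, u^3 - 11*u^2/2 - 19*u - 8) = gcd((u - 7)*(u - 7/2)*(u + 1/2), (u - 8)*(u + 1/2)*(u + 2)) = u + 1/2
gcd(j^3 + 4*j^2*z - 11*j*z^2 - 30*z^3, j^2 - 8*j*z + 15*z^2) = -j + 3*z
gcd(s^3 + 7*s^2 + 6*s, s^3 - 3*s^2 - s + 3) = s + 1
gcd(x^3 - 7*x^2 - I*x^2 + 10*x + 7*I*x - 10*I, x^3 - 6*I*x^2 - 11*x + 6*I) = x - I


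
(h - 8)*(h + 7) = h^2 - h - 56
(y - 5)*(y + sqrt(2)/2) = y^2 - 5*y + sqrt(2)*y/2 - 5*sqrt(2)/2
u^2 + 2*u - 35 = (u - 5)*(u + 7)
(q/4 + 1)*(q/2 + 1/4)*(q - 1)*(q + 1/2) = q^4/8 + q^3/2 - 3*q^2/32 - 13*q/32 - 1/8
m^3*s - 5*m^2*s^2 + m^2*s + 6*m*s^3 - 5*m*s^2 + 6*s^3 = (m - 3*s)*(m - 2*s)*(m*s + s)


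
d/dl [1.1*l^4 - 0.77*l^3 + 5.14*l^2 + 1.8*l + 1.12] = 4.4*l^3 - 2.31*l^2 + 10.28*l + 1.8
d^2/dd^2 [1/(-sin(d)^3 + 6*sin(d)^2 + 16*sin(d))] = (9*sin(d)^3 - 66*sin(d)^2 + 100*sin(d) + 384 + 136/sin(d) - 576/sin(d)^2 - 512/sin(d)^3)/((sin(d) - 8)^3*(sin(d) + 2)^3)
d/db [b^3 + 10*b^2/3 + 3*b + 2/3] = 3*b^2 + 20*b/3 + 3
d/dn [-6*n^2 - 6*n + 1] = -12*n - 6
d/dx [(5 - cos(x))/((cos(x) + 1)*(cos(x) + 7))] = (sin(x)^2 + 10*cos(x) + 46)*sin(x)/((cos(x) + 1)^2*(cos(x) + 7)^2)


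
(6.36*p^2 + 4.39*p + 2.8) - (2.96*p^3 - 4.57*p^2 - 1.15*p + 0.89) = -2.96*p^3 + 10.93*p^2 + 5.54*p + 1.91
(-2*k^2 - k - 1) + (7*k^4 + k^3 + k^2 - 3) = 7*k^4 + k^3 - k^2 - k - 4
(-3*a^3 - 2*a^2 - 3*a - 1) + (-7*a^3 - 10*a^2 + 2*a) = -10*a^3 - 12*a^2 - a - 1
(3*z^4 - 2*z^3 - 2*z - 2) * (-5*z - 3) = -15*z^5 + z^4 + 6*z^3 + 10*z^2 + 16*z + 6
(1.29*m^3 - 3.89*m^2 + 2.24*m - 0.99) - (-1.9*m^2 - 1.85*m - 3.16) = 1.29*m^3 - 1.99*m^2 + 4.09*m + 2.17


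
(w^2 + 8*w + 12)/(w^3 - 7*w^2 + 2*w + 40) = (w + 6)/(w^2 - 9*w + 20)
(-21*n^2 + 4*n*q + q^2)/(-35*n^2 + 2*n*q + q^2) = (-3*n + q)/(-5*n + q)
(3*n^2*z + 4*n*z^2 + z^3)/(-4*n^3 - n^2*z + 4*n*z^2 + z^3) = z*(3*n + z)/(-4*n^2 + 3*n*z + z^2)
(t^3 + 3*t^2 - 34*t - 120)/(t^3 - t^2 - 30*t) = (t + 4)/t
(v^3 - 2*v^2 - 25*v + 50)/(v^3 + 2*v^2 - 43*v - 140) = (v^2 - 7*v + 10)/(v^2 - 3*v - 28)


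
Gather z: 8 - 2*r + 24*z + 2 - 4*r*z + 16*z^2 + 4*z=-2*r + 16*z^2 + z*(28 - 4*r) + 10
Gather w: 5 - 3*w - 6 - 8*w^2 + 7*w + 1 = -8*w^2 + 4*w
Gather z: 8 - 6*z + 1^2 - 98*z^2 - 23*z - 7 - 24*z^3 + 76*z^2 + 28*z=-24*z^3 - 22*z^2 - z + 2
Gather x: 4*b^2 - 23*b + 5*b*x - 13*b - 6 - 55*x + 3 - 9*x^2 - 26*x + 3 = 4*b^2 - 36*b - 9*x^2 + x*(5*b - 81)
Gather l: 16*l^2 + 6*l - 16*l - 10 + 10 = 16*l^2 - 10*l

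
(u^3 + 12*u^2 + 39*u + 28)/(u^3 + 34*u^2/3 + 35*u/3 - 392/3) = 3*(u^2 + 5*u + 4)/(3*u^2 + 13*u - 56)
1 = 1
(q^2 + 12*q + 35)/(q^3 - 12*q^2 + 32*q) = (q^2 + 12*q + 35)/(q*(q^2 - 12*q + 32))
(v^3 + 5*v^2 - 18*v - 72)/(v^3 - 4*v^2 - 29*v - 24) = (v^2 + 2*v - 24)/(v^2 - 7*v - 8)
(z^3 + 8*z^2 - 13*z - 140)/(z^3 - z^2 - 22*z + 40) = (z + 7)/(z - 2)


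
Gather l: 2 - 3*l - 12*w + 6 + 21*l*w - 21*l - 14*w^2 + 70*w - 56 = l*(21*w - 24) - 14*w^2 + 58*w - 48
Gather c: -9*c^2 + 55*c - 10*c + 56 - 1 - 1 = -9*c^2 + 45*c + 54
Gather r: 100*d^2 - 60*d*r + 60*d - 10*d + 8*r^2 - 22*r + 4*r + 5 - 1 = 100*d^2 + 50*d + 8*r^2 + r*(-60*d - 18) + 4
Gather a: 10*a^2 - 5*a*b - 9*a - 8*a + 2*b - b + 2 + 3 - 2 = 10*a^2 + a*(-5*b - 17) + b + 3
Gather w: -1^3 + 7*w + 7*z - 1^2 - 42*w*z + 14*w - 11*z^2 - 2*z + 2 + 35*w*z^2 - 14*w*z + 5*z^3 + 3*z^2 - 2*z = w*(35*z^2 - 56*z + 21) + 5*z^3 - 8*z^2 + 3*z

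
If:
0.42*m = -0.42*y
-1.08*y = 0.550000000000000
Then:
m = 0.51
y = -0.51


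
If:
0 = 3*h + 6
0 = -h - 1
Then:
No Solution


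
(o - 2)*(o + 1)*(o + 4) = o^3 + 3*o^2 - 6*o - 8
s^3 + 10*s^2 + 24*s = s*(s + 4)*(s + 6)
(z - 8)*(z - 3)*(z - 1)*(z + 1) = z^4 - 11*z^3 + 23*z^2 + 11*z - 24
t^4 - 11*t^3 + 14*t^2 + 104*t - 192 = (t - 8)*(t - 4)*(t - 2)*(t + 3)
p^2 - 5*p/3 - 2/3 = (p - 2)*(p + 1/3)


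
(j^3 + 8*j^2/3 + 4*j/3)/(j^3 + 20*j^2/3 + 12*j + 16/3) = j/(j + 4)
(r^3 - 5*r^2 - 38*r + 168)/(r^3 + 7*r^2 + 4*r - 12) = (r^2 - 11*r + 28)/(r^2 + r - 2)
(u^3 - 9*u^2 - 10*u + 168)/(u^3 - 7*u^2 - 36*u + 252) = (u + 4)/(u + 6)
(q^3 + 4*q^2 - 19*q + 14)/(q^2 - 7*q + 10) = (q^2 + 6*q - 7)/(q - 5)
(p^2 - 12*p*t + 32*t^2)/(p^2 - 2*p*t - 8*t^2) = (p - 8*t)/(p + 2*t)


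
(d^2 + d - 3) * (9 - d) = -d^3 + 8*d^2 + 12*d - 27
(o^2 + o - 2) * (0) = 0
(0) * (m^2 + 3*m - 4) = 0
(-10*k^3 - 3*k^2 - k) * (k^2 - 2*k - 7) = -10*k^5 + 17*k^4 + 75*k^3 + 23*k^2 + 7*k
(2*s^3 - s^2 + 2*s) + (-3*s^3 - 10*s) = -s^3 - s^2 - 8*s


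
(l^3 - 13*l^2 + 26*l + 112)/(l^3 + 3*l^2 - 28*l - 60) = (l^2 - 15*l + 56)/(l^2 + l - 30)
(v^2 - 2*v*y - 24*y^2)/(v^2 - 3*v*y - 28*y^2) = (-v + 6*y)/(-v + 7*y)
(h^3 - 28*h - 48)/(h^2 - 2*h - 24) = h + 2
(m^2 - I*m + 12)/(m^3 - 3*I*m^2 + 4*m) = (m + 3*I)/(m*(m + I))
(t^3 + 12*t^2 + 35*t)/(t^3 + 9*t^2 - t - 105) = t/(t - 3)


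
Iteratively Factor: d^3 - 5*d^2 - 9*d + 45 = (d + 3)*(d^2 - 8*d + 15) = (d - 3)*(d + 3)*(d - 5)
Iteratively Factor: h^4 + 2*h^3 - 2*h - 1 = (h - 1)*(h^3 + 3*h^2 + 3*h + 1) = (h - 1)*(h + 1)*(h^2 + 2*h + 1) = (h - 1)*(h + 1)^2*(h + 1)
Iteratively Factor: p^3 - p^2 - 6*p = (p)*(p^2 - p - 6) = p*(p - 3)*(p + 2)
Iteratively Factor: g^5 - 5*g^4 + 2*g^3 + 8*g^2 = (g - 4)*(g^4 - g^3 - 2*g^2) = g*(g - 4)*(g^3 - g^2 - 2*g) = g*(g - 4)*(g - 2)*(g^2 + g) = g^2*(g - 4)*(g - 2)*(g + 1)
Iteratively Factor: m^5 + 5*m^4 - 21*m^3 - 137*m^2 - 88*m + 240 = (m - 1)*(m^4 + 6*m^3 - 15*m^2 - 152*m - 240) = (m - 5)*(m - 1)*(m^3 + 11*m^2 + 40*m + 48) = (m - 5)*(m - 1)*(m + 4)*(m^2 + 7*m + 12) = (m - 5)*(m - 1)*(m + 4)^2*(m + 3)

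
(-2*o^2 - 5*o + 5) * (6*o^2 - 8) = -12*o^4 - 30*o^3 + 46*o^2 + 40*o - 40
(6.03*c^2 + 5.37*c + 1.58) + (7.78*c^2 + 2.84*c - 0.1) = 13.81*c^2 + 8.21*c + 1.48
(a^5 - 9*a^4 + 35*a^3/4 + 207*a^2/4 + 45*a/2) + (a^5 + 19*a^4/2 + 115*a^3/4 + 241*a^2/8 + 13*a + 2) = 2*a^5 + a^4/2 + 75*a^3/2 + 655*a^2/8 + 71*a/2 + 2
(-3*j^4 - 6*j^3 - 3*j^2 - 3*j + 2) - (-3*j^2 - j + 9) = -3*j^4 - 6*j^3 - 2*j - 7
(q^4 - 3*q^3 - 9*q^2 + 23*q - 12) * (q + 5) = q^5 + 2*q^4 - 24*q^3 - 22*q^2 + 103*q - 60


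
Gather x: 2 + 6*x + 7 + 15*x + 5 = 21*x + 14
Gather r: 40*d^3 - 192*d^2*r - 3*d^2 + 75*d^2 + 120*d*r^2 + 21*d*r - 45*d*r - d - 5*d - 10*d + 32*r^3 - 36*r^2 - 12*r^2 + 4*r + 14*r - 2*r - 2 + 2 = 40*d^3 + 72*d^2 - 16*d + 32*r^3 + r^2*(120*d - 48) + r*(-192*d^2 - 24*d + 16)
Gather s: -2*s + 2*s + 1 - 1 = 0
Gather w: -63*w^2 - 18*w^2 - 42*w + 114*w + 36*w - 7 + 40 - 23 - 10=-81*w^2 + 108*w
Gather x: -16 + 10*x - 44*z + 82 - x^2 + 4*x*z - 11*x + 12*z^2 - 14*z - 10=-x^2 + x*(4*z - 1) + 12*z^2 - 58*z + 56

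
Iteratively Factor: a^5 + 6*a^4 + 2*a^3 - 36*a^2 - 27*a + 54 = (a - 1)*(a^4 + 7*a^3 + 9*a^2 - 27*a - 54) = (a - 1)*(a + 3)*(a^3 + 4*a^2 - 3*a - 18) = (a - 1)*(a + 3)^2*(a^2 + a - 6) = (a - 2)*(a - 1)*(a + 3)^2*(a + 3)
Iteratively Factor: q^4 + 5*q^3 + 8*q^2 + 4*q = (q + 2)*(q^3 + 3*q^2 + 2*q) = (q + 1)*(q + 2)*(q^2 + 2*q) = q*(q + 1)*(q + 2)*(q + 2)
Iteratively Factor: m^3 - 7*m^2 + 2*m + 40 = (m + 2)*(m^2 - 9*m + 20) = (m - 4)*(m + 2)*(m - 5)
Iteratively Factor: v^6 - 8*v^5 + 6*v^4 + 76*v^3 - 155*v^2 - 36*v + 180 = (v - 2)*(v^5 - 6*v^4 - 6*v^3 + 64*v^2 - 27*v - 90) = (v - 2)*(v + 3)*(v^4 - 9*v^3 + 21*v^2 + v - 30) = (v - 3)*(v - 2)*(v + 3)*(v^3 - 6*v^2 + 3*v + 10) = (v - 3)*(v - 2)*(v + 1)*(v + 3)*(v^2 - 7*v + 10) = (v - 3)*(v - 2)^2*(v + 1)*(v + 3)*(v - 5)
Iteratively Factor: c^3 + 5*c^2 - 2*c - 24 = (c + 3)*(c^2 + 2*c - 8) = (c - 2)*(c + 3)*(c + 4)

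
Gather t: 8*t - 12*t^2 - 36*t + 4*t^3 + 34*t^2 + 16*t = 4*t^3 + 22*t^2 - 12*t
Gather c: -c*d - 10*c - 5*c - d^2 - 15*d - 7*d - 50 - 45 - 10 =c*(-d - 15) - d^2 - 22*d - 105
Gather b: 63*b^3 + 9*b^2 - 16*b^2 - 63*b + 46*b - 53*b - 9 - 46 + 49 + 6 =63*b^3 - 7*b^2 - 70*b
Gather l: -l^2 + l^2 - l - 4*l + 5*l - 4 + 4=0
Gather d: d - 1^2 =d - 1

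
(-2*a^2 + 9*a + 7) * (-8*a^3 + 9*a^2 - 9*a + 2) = 16*a^5 - 90*a^4 + 43*a^3 - 22*a^2 - 45*a + 14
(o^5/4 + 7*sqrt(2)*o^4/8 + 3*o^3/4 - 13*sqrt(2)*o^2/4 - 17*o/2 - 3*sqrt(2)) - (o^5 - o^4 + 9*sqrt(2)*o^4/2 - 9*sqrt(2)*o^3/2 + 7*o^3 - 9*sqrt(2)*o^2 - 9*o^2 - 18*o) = -3*o^5/4 - 29*sqrt(2)*o^4/8 + o^4 - 25*o^3/4 + 9*sqrt(2)*o^3/2 + 23*sqrt(2)*o^2/4 + 9*o^2 + 19*o/2 - 3*sqrt(2)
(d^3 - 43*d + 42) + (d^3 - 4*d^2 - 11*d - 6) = 2*d^3 - 4*d^2 - 54*d + 36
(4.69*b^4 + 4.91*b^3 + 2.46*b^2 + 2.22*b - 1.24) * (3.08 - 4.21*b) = -19.7449*b^5 - 6.2259*b^4 + 4.7662*b^3 - 1.7694*b^2 + 12.058*b - 3.8192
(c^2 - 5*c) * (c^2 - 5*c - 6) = c^4 - 10*c^3 + 19*c^2 + 30*c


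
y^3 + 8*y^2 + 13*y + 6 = (y + 1)^2*(y + 6)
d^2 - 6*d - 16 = (d - 8)*(d + 2)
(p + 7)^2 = p^2 + 14*p + 49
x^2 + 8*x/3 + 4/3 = (x + 2/3)*(x + 2)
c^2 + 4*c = c*(c + 4)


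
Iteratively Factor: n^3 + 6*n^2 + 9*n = (n + 3)*(n^2 + 3*n) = n*(n + 3)*(n + 3)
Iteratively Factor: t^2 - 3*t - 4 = (t - 4)*(t + 1)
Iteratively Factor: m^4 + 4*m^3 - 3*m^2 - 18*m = (m + 3)*(m^3 + m^2 - 6*m) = (m + 3)^2*(m^2 - 2*m) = m*(m + 3)^2*(m - 2)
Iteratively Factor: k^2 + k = (k)*(k + 1)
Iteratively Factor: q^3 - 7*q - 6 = (q + 1)*(q^2 - q - 6) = (q + 1)*(q + 2)*(q - 3)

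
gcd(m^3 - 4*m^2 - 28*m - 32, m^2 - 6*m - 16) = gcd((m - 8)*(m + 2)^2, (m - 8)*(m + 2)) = m^2 - 6*m - 16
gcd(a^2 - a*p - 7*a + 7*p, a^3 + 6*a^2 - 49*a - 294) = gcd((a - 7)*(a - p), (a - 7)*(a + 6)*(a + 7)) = a - 7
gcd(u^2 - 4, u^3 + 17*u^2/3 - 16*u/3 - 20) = u - 2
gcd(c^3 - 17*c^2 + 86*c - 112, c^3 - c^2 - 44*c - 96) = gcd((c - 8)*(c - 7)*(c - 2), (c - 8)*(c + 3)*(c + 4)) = c - 8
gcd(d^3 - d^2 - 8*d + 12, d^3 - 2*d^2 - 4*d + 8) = d^2 - 4*d + 4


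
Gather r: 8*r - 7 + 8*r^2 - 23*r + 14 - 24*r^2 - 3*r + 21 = -16*r^2 - 18*r + 28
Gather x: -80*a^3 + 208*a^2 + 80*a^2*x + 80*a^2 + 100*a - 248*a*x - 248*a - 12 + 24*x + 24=-80*a^3 + 288*a^2 - 148*a + x*(80*a^2 - 248*a + 24) + 12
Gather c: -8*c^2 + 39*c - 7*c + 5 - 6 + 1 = -8*c^2 + 32*c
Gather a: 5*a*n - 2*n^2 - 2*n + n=5*a*n - 2*n^2 - n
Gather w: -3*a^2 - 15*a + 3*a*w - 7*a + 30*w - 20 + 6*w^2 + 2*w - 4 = -3*a^2 - 22*a + 6*w^2 + w*(3*a + 32) - 24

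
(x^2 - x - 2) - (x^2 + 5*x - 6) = 4 - 6*x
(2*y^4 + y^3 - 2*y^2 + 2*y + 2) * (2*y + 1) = 4*y^5 + 4*y^4 - 3*y^3 + 2*y^2 + 6*y + 2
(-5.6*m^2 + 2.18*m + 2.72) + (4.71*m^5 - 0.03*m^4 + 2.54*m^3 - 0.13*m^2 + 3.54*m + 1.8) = 4.71*m^5 - 0.03*m^4 + 2.54*m^3 - 5.73*m^2 + 5.72*m + 4.52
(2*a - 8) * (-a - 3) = -2*a^2 + 2*a + 24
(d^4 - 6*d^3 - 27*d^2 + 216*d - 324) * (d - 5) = d^5 - 11*d^4 + 3*d^3 + 351*d^2 - 1404*d + 1620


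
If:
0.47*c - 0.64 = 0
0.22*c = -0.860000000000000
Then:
No Solution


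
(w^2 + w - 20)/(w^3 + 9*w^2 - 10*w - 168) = (w + 5)/(w^2 + 13*w + 42)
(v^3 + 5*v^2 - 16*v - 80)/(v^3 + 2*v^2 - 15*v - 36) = (v^2 + 9*v + 20)/(v^2 + 6*v + 9)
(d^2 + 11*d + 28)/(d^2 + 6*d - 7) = (d + 4)/(d - 1)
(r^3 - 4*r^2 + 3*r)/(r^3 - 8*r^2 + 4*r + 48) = r*(r^2 - 4*r + 3)/(r^3 - 8*r^2 + 4*r + 48)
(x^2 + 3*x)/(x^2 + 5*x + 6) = x/(x + 2)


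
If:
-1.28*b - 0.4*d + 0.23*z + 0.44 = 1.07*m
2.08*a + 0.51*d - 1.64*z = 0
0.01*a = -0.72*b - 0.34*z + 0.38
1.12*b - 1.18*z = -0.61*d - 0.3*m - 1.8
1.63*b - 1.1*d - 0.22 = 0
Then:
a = 1.23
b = -0.16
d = -0.44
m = 1.07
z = 1.42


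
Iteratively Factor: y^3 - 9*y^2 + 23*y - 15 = (y - 5)*(y^2 - 4*y + 3) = (y - 5)*(y - 3)*(y - 1)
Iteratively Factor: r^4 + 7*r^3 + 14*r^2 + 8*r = (r + 2)*(r^3 + 5*r^2 + 4*r) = (r + 2)*(r + 4)*(r^2 + r) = (r + 1)*(r + 2)*(r + 4)*(r)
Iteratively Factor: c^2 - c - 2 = (c + 1)*(c - 2)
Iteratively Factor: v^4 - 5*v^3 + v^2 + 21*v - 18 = (v - 1)*(v^3 - 4*v^2 - 3*v + 18) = (v - 3)*(v - 1)*(v^2 - v - 6) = (v - 3)*(v - 1)*(v + 2)*(v - 3)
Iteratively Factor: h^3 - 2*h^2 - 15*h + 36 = (h + 4)*(h^2 - 6*h + 9) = (h - 3)*(h + 4)*(h - 3)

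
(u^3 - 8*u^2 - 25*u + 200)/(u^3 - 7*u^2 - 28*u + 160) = (u - 5)/(u - 4)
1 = 1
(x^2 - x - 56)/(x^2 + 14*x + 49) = (x - 8)/(x + 7)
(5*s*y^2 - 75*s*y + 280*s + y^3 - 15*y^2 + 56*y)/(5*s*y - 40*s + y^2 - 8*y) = y - 7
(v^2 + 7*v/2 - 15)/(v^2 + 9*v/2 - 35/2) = (v + 6)/(v + 7)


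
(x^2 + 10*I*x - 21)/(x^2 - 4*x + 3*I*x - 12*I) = (x + 7*I)/(x - 4)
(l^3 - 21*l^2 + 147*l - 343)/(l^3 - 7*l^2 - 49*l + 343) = (l - 7)/(l + 7)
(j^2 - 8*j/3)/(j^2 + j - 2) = j*(3*j - 8)/(3*(j^2 + j - 2))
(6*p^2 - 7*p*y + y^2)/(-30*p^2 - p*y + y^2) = (-p + y)/(5*p + y)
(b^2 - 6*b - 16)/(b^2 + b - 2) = (b - 8)/(b - 1)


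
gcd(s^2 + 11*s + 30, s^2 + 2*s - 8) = 1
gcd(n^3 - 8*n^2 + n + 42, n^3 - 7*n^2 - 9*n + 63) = n^2 - 10*n + 21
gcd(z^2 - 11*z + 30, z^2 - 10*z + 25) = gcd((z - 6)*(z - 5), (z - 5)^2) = z - 5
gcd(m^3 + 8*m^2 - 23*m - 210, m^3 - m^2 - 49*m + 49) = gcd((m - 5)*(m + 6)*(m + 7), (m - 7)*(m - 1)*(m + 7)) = m + 7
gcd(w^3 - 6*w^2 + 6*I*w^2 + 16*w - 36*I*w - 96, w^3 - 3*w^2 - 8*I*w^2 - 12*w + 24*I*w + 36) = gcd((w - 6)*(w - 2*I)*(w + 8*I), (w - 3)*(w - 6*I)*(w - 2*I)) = w - 2*I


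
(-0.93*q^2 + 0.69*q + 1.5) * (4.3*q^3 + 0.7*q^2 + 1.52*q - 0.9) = -3.999*q^5 + 2.316*q^4 + 5.5194*q^3 + 2.9358*q^2 + 1.659*q - 1.35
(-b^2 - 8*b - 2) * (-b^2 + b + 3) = b^4 + 7*b^3 - 9*b^2 - 26*b - 6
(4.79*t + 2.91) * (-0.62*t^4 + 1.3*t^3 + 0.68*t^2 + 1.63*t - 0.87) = -2.9698*t^5 + 4.4228*t^4 + 7.0402*t^3 + 9.7865*t^2 + 0.576*t - 2.5317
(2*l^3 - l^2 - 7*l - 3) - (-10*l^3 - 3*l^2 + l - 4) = 12*l^3 + 2*l^2 - 8*l + 1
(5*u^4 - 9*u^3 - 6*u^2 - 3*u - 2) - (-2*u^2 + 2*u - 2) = 5*u^4 - 9*u^3 - 4*u^2 - 5*u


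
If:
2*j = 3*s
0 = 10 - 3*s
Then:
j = 5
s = 10/3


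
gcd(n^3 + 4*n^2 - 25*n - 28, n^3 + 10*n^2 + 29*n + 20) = n + 1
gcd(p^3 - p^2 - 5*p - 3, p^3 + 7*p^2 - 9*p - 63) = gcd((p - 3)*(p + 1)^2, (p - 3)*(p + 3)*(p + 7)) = p - 3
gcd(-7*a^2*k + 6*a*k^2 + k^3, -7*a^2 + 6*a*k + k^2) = 7*a^2 - 6*a*k - k^2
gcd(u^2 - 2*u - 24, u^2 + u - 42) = u - 6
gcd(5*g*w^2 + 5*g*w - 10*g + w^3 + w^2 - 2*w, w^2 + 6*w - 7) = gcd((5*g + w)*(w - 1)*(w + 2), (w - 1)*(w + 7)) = w - 1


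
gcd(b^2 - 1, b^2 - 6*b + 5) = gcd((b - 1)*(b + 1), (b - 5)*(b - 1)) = b - 1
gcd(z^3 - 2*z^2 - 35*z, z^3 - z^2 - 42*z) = z^2 - 7*z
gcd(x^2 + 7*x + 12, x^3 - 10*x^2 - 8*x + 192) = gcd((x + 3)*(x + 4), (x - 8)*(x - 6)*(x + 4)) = x + 4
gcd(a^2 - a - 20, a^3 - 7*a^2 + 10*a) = a - 5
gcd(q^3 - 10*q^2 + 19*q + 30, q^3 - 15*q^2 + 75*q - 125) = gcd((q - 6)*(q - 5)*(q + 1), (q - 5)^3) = q - 5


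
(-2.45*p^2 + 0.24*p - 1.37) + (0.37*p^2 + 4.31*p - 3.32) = -2.08*p^2 + 4.55*p - 4.69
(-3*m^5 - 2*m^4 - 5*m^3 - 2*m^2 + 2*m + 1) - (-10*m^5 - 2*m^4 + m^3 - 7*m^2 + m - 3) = 7*m^5 - 6*m^3 + 5*m^2 + m + 4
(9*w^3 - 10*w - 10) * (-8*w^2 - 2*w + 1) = -72*w^5 - 18*w^4 + 89*w^3 + 100*w^2 + 10*w - 10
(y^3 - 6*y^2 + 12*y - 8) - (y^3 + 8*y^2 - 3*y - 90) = -14*y^2 + 15*y + 82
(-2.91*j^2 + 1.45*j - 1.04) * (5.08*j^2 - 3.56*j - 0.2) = -14.7828*j^4 + 17.7256*j^3 - 9.8632*j^2 + 3.4124*j + 0.208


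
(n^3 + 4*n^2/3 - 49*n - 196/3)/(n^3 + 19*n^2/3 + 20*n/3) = (n^2 - 49)/(n*(n + 5))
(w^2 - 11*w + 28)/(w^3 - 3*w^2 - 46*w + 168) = (w - 7)/(w^2 + w - 42)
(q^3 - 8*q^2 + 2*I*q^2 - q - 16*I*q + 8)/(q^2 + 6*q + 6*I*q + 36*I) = (q^3 + 2*q^2*(-4 + I) - q*(1 + 16*I) + 8)/(q^2 + 6*q*(1 + I) + 36*I)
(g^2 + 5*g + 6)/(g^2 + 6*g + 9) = (g + 2)/(g + 3)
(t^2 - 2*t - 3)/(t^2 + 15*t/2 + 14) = 2*(t^2 - 2*t - 3)/(2*t^2 + 15*t + 28)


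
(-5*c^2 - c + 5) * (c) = -5*c^3 - c^2 + 5*c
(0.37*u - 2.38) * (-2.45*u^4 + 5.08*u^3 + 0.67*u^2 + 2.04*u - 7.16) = -0.9065*u^5 + 7.7106*u^4 - 11.8425*u^3 - 0.8398*u^2 - 7.5044*u + 17.0408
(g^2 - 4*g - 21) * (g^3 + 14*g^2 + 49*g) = g^5 + 10*g^4 - 28*g^3 - 490*g^2 - 1029*g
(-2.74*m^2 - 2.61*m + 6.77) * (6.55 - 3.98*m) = 10.9052*m^3 - 7.5592*m^2 - 44.0401*m + 44.3435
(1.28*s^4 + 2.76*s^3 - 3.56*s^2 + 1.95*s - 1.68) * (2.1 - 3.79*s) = -4.8512*s^5 - 7.7724*s^4 + 19.2884*s^3 - 14.8665*s^2 + 10.4622*s - 3.528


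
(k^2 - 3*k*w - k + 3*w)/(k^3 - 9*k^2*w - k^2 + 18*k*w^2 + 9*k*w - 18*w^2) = 1/(k - 6*w)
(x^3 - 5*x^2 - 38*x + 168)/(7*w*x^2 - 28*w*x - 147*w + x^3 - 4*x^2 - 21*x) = (x^2 + 2*x - 24)/(7*w*x + 21*w + x^2 + 3*x)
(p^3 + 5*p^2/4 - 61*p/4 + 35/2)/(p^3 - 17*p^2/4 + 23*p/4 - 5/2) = (4*p^2 + 13*p - 35)/(4*p^2 - 9*p + 5)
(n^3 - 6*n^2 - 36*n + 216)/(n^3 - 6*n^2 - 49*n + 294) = (n^2 - 36)/(n^2 - 49)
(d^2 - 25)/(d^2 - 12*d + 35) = (d + 5)/(d - 7)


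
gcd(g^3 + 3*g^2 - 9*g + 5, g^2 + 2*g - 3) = g - 1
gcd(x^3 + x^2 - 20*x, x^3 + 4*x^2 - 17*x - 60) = x^2 + x - 20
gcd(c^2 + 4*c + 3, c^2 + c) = c + 1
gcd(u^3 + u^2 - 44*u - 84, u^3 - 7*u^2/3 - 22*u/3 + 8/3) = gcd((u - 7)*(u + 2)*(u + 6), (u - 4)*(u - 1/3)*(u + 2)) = u + 2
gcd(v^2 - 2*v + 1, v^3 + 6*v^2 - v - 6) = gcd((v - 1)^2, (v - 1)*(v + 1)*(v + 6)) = v - 1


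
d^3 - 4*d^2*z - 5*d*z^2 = d*(d - 5*z)*(d + z)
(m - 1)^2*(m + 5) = m^3 + 3*m^2 - 9*m + 5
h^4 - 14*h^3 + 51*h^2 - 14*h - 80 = (h - 8)*(h - 5)*(h - 2)*(h + 1)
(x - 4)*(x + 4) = x^2 - 16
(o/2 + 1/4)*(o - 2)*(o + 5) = o^3/2 + 7*o^2/4 - 17*o/4 - 5/2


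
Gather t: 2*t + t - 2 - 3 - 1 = 3*t - 6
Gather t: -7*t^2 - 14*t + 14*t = -7*t^2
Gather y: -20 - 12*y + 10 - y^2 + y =-y^2 - 11*y - 10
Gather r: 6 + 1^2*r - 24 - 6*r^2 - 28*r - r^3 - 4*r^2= -r^3 - 10*r^2 - 27*r - 18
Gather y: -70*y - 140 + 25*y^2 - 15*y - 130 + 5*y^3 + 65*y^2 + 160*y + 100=5*y^3 + 90*y^2 + 75*y - 170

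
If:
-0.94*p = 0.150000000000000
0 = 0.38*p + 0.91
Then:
No Solution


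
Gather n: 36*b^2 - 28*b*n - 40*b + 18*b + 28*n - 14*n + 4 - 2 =36*b^2 - 22*b + n*(14 - 28*b) + 2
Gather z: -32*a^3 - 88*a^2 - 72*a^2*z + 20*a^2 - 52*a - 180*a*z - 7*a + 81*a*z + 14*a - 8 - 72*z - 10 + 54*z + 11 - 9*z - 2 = -32*a^3 - 68*a^2 - 45*a + z*(-72*a^2 - 99*a - 27) - 9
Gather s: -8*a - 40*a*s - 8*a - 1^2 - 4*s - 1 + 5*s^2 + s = -16*a + 5*s^2 + s*(-40*a - 3) - 2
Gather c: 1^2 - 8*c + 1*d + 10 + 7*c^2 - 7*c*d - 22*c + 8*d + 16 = 7*c^2 + c*(-7*d - 30) + 9*d + 27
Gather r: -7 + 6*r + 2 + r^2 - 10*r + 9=r^2 - 4*r + 4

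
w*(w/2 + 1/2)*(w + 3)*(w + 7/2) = w^4/2 + 15*w^3/4 + 17*w^2/2 + 21*w/4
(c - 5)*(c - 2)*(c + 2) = c^3 - 5*c^2 - 4*c + 20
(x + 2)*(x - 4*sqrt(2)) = x^2 - 4*sqrt(2)*x + 2*x - 8*sqrt(2)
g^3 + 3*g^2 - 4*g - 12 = (g - 2)*(g + 2)*(g + 3)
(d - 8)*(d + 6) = d^2 - 2*d - 48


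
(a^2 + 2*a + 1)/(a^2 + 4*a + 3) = (a + 1)/(a + 3)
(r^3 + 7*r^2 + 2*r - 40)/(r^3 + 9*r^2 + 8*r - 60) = (r + 4)/(r + 6)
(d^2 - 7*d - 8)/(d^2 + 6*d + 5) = (d - 8)/(d + 5)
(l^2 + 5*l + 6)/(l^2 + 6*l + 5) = (l^2 + 5*l + 6)/(l^2 + 6*l + 5)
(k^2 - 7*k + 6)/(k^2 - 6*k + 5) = (k - 6)/(k - 5)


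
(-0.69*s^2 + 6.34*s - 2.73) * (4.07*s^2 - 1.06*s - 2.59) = -2.8083*s^4 + 26.5352*s^3 - 16.0444*s^2 - 13.5268*s + 7.0707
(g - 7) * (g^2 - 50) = g^3 - 7*g^2 - 50*g + 350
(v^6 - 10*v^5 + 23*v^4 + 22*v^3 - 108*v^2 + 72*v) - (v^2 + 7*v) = v^6 - 10*v^5 + 23*v^4 + 22*v^3 - 109*v^2 + 65*v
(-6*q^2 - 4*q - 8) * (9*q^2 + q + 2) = -54*q^4 - 42*q^3 - 88*q^2 - 16*q - 16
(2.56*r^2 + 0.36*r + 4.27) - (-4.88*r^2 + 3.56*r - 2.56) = 7.44*r^2 - 3.2*r + 6.83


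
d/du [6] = 0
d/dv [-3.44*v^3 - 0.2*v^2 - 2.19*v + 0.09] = -10.32*v^2 - 0.4*v - 2.19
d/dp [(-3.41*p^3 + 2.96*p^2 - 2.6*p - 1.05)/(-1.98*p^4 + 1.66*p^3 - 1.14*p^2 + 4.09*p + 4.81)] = (-6.7518*p^6 + 11.7216*p^5 - 16.4702*p^4 - 27.5778*p^3 - 34.8349*p^2 + 26.0812*p - 8.2115)/(3.9204*p^8 - 6.5736*p^7 + 7.27*p^6 - 19.9812*p^5 - 4.1692*p^4 + 6.644*p^3 + 5.7613*p^2 + 39.3458*p + 23.1361)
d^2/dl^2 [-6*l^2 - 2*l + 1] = -12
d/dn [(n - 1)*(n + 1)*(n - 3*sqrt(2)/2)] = 3*n^2 - 3*sqrt(2)*n - 1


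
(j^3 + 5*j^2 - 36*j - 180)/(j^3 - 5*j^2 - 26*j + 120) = (j + 6)/(j - 4)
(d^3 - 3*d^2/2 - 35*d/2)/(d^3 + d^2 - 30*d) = (d + 7/2)/(d + 6)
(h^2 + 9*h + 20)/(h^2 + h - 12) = (h + 5)/(h - 3)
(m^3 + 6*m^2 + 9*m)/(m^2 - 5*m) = (m^2 + 6*m + 9)/(m - 5)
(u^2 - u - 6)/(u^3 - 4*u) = (u - 3)/(u*(u - 2))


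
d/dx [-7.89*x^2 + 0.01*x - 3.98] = 0.01 - 15.78*x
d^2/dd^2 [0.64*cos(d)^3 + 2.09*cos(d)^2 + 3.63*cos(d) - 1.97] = -4.11*cos(d) - 4.18*cos(2*d) - 1.44*cos(3*d)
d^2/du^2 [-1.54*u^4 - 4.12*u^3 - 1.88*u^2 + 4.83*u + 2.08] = -18.48*u^2 - 24.72*u - 3.76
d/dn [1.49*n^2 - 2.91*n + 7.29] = 2.98*n - 2.91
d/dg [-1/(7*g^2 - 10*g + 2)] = 2*(7*g - 5)/(7*g^2 - 10*g + 2)^2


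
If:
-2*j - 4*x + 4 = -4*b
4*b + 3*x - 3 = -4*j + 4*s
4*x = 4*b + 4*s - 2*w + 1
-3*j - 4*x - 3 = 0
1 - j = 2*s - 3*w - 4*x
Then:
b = 17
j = -75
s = -137/8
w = -443/4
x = 111/2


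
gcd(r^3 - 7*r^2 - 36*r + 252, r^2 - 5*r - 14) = r - 7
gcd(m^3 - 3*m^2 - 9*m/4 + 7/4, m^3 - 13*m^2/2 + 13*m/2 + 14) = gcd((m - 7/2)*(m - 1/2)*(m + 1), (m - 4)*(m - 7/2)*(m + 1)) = m^2 - 5*m/2 - 7/2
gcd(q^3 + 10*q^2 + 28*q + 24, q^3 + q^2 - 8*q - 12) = q^2 + 4*q + 4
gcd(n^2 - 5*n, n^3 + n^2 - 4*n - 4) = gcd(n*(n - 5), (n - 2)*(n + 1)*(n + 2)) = 1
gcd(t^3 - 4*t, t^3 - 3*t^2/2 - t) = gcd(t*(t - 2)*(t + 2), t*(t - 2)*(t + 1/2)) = t^2 - 2*t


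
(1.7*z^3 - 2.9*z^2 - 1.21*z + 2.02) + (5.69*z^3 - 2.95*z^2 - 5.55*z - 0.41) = 7.39*z^3 - 5.85*z^2 - 6.76*z + 1.61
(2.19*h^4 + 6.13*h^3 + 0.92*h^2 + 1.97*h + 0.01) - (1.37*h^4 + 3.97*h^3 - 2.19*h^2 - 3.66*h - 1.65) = 0.82*h^4 + 2.16*h^3 + 3.11*h^2 + 5.63*h + 1.66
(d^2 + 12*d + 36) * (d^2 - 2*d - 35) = d^4 + 10*d^3 - 23*d^2 - 492*d - 1260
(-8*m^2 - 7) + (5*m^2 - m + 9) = -3*m^2 - m + 2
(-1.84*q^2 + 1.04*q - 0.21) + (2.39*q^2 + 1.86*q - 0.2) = 0.55*q^2 + 2.9*q - 0.41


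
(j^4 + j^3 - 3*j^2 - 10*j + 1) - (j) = j^4 + j^3 - 3*j^2 - 11*j + 1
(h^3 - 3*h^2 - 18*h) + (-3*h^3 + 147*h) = -2*h^3 - 3*h^2 + 129*h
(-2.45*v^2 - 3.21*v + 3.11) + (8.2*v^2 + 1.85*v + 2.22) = 5.75*v^2 - 1.36*v + 5.33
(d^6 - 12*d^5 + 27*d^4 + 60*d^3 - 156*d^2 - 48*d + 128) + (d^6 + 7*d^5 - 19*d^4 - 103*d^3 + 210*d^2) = 2*d^6 - 5*d^5 + 8*d^4 - 43*d^3 + 54*d^2 - 48*d + 128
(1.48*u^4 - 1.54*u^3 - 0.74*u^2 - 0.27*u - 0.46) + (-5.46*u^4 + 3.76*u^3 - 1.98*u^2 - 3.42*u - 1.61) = -3.98*u^4 + 2.22*u^3 - 2.72*u^2 - 3.69*u - 2.07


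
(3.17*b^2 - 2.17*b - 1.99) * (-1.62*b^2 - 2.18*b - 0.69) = -5.1354*b^4 - 3.3952*b^3 + 5.7671*b^2 + 5.8355*b + 1.3731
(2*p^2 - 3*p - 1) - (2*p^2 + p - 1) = -4*p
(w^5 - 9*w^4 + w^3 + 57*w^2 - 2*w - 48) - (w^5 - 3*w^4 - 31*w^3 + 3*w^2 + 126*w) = -6*w^4 + 32*w^3 + 54*w^2 - 128*w - 48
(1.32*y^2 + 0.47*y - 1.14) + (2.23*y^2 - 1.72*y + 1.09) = 3.55*y^2 - 1.25*y - 0.0499999999999998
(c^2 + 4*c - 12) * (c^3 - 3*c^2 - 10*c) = c^5 + c^4 - 34*c^3 - 4*c^2 + 120*c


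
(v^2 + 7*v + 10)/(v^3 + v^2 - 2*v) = (v + 5)/(v*(v - 1))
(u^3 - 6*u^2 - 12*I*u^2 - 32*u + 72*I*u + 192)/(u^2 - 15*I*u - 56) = (u^2 + u*(-6 - 4*I) + 24*I)/(u - 7*I)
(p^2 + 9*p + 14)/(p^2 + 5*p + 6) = (p + 7)/(p + 3)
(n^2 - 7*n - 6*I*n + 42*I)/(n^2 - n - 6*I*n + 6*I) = (n - 7)/(n - 1)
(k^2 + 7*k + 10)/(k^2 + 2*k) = (k + 5)/k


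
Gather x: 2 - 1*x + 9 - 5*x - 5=6 - 6*x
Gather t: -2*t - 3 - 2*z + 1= -2*t - 2*z - 2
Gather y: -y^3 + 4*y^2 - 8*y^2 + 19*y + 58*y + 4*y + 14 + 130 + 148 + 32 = -y^3 - 4*y^2 + 81*y + 324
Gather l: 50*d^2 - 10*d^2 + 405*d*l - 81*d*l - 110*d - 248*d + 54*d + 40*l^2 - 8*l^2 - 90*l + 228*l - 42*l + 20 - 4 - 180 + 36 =40*d^2 - 304*d + 32*l^2 + l*(324*d + 96) - 128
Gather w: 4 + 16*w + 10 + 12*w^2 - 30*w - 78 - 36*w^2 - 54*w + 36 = -24*w^2 - 68*w - 28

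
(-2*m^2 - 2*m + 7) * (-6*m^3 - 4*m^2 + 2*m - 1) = 12*m^5 + 20*m^4 - 38*m^3 - 30*m^2 + 16*m - 7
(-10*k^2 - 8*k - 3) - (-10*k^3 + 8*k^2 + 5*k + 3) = 10*k^3 - 18*k^2 - 13*k - 6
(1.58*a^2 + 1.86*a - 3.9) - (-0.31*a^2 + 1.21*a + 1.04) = 1.89*a^2 + 0.65*a - 4.94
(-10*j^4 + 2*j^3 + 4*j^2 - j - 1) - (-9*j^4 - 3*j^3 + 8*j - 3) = -j^4 + 5*j^3 + 4*j^2 - 9*j + 2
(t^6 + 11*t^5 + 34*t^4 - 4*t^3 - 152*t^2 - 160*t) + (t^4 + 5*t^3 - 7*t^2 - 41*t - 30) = t^6 + 11*t^5 + 35*t^4 + t^3 - 159*t^2 - 201*t - 30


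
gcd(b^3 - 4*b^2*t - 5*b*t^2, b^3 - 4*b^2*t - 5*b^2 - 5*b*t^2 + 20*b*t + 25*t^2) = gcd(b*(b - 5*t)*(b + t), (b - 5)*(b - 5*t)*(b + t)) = -b^2 + 4*b*t + 5*t^2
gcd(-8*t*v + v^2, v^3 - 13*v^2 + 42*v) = v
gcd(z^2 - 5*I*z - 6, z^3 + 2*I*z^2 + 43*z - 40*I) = 1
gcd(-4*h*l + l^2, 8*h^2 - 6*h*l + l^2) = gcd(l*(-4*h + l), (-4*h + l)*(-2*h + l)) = 4*h - l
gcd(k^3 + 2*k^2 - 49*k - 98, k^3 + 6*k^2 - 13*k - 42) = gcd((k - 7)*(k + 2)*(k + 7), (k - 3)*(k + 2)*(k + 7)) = k^2 + 9*k + 14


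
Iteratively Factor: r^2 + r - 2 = (r + 2)*(r - 1)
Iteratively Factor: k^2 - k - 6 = (k + 2)*(k - 3)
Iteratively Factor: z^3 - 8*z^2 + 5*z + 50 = (z - 5)*(z^2 - 3*z - 10) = (z - 5)*(z + 2)*(z - 5)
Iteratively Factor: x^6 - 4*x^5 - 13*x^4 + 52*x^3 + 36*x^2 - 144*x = (x - 4)*(x^5 - 13*x^3 + 36*x) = x*(x - 4)*(x^4 - 13*x^2 + 36) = x*(x - 4)*(x - 3)*(x^3 + 3*x^2 - 4*x - 12) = x*(x - 4)*(x - 3)*(x + 3)*(x^2 - 4) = x*(x - 4)*(x - 3)*(x + 2)*(x + 3)*(x - 2)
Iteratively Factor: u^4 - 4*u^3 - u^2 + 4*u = (u - 1)*(u^3 - 3*u^2 - 4*u) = (u - 1)*(u + 1)*(u^2 - 4*u) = (u - 4)*(u - 1)*(u + 1)*(u)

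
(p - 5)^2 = p^2 - 10*p + 25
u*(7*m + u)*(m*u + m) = 7*m^2*u^2 + 7*m^2*u + m*u^3 + m*u^2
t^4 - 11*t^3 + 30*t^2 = t^2*(t - 6)*(t - 5)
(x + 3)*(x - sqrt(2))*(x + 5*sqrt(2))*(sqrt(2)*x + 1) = sqrt(2)*x^4 + 3*sqrt(2)*x^3 + 9*x^3 - 6*sqrt(2)*x^2 + 27*x^2 - 18*sqrt(2)*x - 10*x - 30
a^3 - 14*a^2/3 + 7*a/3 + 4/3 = (a - 4)*(a - 1)*(a + 1/3)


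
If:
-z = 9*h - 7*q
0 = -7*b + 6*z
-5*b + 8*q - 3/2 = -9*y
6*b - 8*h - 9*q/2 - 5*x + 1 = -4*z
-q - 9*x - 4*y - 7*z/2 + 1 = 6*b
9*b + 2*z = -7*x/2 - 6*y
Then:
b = -356220/1382953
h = -304696/1382953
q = -451122/1382953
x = 410178/1382953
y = 45641/145574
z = -415590/1382953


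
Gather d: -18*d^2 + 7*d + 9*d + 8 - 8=-18*d^2 + 16*d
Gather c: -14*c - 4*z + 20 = -14*c - 4*z + 20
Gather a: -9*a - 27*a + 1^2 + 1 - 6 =-36*a - 4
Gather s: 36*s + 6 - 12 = 36*s - 6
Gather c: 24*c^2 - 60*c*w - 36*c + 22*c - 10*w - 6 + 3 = 24*c^2 + c*(-60*w - 14) - 10*w - 3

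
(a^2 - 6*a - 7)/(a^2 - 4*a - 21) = (a + 1)/(a + 3)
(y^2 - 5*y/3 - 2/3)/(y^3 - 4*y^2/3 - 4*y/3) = (3*y + 1)/(y*(3*y + 2))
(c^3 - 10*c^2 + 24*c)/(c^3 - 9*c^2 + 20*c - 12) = c*(c - 4)/(c^2 - 3*c + 2)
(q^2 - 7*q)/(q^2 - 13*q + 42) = q/(q - 6)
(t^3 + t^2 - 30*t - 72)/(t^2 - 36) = (t^2 + 7*t + 12)/(t + 6)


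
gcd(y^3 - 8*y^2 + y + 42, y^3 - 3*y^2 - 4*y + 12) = y^2 - y - 6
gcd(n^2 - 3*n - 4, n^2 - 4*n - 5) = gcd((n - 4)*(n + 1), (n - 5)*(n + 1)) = n + 1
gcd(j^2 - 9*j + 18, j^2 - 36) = j - 6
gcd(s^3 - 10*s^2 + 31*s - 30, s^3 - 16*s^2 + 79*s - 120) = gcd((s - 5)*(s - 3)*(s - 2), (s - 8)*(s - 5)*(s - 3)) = s^2 - 8*s + 15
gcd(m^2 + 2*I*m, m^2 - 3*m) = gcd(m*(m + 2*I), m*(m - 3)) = m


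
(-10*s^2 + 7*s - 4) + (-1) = -10*s^2 + 7*s - 5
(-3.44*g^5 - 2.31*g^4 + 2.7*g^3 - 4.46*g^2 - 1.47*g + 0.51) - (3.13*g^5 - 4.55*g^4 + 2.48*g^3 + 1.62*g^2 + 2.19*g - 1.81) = -6.57*g^5 + 2.24*g^4 + 0.22*g^3 - 6.08*g^2 - 3.66*g + 2.32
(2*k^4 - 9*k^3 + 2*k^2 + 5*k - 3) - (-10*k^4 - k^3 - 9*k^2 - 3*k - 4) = 12*k^4 - 8*k^3 + 11*k^2 + 8*k + 1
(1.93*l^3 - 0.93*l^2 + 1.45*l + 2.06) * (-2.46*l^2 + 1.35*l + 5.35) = -4.7478*l^5 + 4.8933*l^4 + 5.503*l^3 - 8.0856*l^2 + 10.5385*l + 11.021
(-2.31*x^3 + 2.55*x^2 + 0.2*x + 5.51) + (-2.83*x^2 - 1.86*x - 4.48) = -2.31*x^3 - 0.28*x^2 - 1.66*x + 1.03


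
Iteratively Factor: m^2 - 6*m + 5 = (m - 5)*(m - 1)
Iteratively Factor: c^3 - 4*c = (c + 2)*(c^2 - 2*c) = c*(c + 2)*(c - 2)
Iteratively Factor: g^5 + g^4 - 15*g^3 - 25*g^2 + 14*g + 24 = (g + 1)*(g^4 - 15*g^2 - 10*g + 24) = (g + 1)*(g + 3)*(g^3 - 3*g^2 - 6*g + 8) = (g - 4)*(g + 1)*(g + 3)*(g^2 + g - 2) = (g - 4)*(g + 1)*(g + 2)*(g + 3)*(g - 1)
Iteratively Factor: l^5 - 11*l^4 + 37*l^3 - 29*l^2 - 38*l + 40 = (l - 2)*(l^4 - 9*l^3 + 19*l^2 + 9*l - 20) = (l - 5)*(l - 2)*(l^3 - 4*l^2 - l + 4) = (l - 5)*(l - 2)*(l + 1)*(l^2 - 5*l + 4) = (l - 5)*(l - 2)*(l - 1)*(l + 1)*(l - 4)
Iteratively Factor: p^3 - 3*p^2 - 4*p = (p + 1)*(p^2 - 4*p) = p*(p + 1)*(p - 4)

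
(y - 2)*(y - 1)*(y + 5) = y^3 + 2*y^2 - 13*y + 10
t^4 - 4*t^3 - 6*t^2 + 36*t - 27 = (t - 3)^2*(t - 1)*(t + 3)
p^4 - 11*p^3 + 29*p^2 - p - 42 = (p - 7)*(p - 3)*(p - 2)*(p + 1)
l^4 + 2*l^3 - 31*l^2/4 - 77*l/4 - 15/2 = (l - 3)*(l + 1/2)*(l + 2)*(l + 5/2)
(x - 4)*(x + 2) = x^2 - 2*x - 8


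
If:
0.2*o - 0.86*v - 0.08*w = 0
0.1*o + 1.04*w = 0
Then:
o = -10.4*w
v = -2.51162790697674*w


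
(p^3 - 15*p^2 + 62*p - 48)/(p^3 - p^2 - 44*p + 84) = (p^2 - 9*p + 8)/(p^2 + 5*p - 14)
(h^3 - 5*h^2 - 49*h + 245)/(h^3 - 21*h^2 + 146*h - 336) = (h^2 + 2*h - 35)/(h^2 - 14*h + 48)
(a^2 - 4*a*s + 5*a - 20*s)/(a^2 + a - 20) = (a - 4*s)/(a - 4)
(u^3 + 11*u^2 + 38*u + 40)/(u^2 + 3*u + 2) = (u^2 + 9*u + 20)/(u + 1)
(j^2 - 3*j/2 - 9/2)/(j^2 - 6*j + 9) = (j + 3/2)/(j - 3)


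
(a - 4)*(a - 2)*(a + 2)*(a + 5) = a^4 + a^3 - 24*a^2 - 4*a + 80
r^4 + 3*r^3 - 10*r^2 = r^2*(r - 2)*(r + 5)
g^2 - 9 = (g - 3)*(g + 3)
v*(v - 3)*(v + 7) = v^3 + 4*v^2 - 21*v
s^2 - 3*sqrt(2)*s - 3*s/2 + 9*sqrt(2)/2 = (s - 3/2)*(s - 3*sqrt(2))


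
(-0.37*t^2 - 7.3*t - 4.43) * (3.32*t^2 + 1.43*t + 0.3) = -1.2284*t^4 - 24.7651*t^3 - 25.2576*t^2 - 8.5249*t - 1.329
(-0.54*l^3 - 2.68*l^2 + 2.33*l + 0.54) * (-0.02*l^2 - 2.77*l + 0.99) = 0.0108*l^5 + 1.5494*l^4 + 6.8424*l^3 - 9.1181*l^2 + 0.8109*l + 0.5346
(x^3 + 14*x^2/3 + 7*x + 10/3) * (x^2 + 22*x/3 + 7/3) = x^5 + 12*x^4 + 392*x^3/9 + 590*x^2/9 + 367*x/9 + 70/9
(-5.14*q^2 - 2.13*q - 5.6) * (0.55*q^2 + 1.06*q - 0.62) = -2.827*q^4 - 6.6199*q^3 - 2.151*q^2 - 4.6154*q + 3.472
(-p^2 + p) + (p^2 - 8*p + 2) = 2 - 7*p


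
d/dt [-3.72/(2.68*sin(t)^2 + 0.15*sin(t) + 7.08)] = (19.9392*sin(t) + 0.558)*cos(t)/(2.68*sin(t)^2 + 0.15*sin(t) + 7.08)^2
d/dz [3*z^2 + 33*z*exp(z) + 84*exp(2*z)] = 33*z*exp(z) + 6*z + 168*exp(2*z) + 33*exp(z)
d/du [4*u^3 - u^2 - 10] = 2*u*(6*u - 1)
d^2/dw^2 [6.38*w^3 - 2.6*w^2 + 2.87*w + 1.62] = 38.28*w - 5.2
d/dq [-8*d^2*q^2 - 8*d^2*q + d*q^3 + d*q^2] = d*(-16*d*q - 8*d + 3*q^2 + 2*q)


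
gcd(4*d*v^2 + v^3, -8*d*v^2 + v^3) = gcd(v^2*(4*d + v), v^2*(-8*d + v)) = v^2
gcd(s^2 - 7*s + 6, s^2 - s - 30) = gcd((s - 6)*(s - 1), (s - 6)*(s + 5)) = s - 6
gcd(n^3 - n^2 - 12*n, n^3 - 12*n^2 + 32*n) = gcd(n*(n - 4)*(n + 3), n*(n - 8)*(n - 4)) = n^2 - 4*n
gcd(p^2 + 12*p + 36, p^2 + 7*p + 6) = p + 6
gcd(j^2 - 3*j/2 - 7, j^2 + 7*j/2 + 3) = j + 2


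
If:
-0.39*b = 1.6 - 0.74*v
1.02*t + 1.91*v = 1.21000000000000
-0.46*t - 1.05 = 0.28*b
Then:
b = -1.53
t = -1.35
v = 1.35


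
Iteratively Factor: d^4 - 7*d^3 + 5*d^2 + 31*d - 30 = (d - 3)*(d^3 - 4*d^2 - 7*d + 10) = (d - 3)*(d + 2)*(d^2 - 6*d + 5) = (d - 5)*(d - 3)*(d + 2)*(d - 1)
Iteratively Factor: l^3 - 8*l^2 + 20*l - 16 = (l - 2)*(l^2 - 6*l + 8) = (l - 2)^2*(l - 4)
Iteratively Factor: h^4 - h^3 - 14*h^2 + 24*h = (h + 4)*(h^3 - 5*h^2 + 6*h) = (h - 3)*(h + 4)*(h^2 - 2*h) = h*(h - 3)*(h + 4)*(h - 2)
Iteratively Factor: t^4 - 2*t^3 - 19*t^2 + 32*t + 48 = (t - 4)*(t^3 + 2*t^2 - 11*t - 12) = (t - 4)*(t - 3)*(t^2 + 5*t + 4) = (t - 4)*(t - 3)*(t + 4)*(t + 1)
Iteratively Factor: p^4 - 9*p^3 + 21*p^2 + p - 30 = (p + 1)*(p^3 - 10*p^2 + 31*p - 30) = (p - 2)*(p + 1)*(p^2 - 8*p + 15) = (p - 5)*(p - 2)*(p + 1)*(p - 3)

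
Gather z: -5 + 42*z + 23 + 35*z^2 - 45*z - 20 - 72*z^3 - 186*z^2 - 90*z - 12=-72*z^3 - 151*z^2 - 93*z - 14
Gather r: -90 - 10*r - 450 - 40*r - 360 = -50*r - 900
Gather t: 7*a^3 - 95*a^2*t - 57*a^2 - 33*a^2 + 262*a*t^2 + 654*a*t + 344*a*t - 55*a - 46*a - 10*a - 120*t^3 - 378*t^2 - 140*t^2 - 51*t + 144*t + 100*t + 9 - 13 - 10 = 7*a^3 - 90*a^2 - 111*a - 120*t^3 + t^2*(262*a - 518) + t*(-95*a^2 + 998*a + 193) - 14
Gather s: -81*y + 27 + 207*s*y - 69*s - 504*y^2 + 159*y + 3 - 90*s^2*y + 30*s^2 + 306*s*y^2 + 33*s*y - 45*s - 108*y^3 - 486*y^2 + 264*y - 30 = s^2*(30 - 90*y) + s*(306*y^2 + 240*y - 114) - 108*y^3 - 990*y^2 + 342*y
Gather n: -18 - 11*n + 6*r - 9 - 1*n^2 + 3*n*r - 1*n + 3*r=-n^2 + n*(3*r - 12) + 9*r - 27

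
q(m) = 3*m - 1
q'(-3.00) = 3.00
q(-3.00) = -10.00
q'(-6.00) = 3.00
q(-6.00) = -19.00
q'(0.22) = 3.00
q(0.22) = -0.34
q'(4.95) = 3.00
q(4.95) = 13.85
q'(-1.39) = 3.00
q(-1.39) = -5.17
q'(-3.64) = 3.00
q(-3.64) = -11.92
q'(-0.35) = 3.00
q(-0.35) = -2.05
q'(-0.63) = 3.00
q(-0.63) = -2.89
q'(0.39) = 3.00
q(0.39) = 0.17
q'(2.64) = 3.00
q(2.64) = 6.92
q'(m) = 3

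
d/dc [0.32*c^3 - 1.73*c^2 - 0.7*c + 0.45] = 0.96*c^2 - 3.46*c - 0.7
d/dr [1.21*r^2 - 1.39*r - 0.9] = 2.42*r - 1.39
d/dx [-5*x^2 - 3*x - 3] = -10*x - 3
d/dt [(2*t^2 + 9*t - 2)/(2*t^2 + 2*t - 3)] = (-14*t^2 - 4*t - 23)/(4*t^4 + 8*t^3 - 8*t^2 - 12*t + 9)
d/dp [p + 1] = 1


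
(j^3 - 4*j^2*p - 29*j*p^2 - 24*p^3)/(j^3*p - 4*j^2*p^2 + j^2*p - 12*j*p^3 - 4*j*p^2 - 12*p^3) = (-j^3 + 4*j^2*p + 29*j*p^2 + 24*p^3)/(p*(-j^3 + 4*j^2*p - j^2 + 12*j*p^2 + 4*j*p + 12*p^2))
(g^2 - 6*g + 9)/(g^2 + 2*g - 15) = (g - 3)/(g + 5)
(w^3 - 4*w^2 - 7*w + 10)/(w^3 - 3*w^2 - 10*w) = (w - 1)/w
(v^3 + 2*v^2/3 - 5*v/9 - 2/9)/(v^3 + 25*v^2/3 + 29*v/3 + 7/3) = (v - 2/3)/(v + 7)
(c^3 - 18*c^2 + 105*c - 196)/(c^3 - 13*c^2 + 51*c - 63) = (c^2 - 11*c + 28)/(c^2 - 6*c + 9)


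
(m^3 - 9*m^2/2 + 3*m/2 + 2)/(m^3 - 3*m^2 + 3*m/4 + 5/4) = 2*(m - 4)/(2*m - 5)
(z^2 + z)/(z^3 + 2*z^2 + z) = 1/(z + 1)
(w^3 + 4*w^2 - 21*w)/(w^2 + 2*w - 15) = w*(w + 7)/(w + 5)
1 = 1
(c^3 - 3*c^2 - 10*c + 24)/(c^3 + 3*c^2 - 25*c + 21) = (c^3 - 3*c^2 - 10*c + 24)/(c^3 + 3*c^2 - 25*c + 21)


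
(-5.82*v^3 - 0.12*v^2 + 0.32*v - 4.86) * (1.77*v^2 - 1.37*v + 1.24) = -10.3014*v^5 + 7.761*v^4 - 6.486*v^3 - 9.1894*v^2 + 7.055*v - 6.0264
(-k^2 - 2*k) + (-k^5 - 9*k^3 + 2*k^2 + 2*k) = -k^5 - 9*k^3 + k^2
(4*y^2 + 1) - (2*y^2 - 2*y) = 2*y^2 + 2*y + 1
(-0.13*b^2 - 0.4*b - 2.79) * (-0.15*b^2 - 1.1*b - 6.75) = 0.0195*b^4 + 0.203*b^3 + 1.736*b^2 + 5.769*b + 18.8325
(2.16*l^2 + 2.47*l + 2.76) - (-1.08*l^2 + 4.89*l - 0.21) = 3.24*l^2 - 2.42*l + 2.97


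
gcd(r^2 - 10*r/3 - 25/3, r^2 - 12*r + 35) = r - 5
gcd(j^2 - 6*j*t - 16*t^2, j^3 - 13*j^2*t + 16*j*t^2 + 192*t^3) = -j + 8*t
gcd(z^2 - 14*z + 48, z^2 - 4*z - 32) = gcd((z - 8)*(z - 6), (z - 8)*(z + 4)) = z - 8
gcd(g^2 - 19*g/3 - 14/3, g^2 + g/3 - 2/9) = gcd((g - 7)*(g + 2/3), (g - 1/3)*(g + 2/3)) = g + 2/3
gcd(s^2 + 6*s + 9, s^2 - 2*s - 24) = 1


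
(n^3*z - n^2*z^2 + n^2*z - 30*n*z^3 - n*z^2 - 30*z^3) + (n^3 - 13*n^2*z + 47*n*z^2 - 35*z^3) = n^3*z + n^3 - n^2*z^2 - 12*n^2*z - 30*n*z^3 + 46*n*z^2 - 65*z^3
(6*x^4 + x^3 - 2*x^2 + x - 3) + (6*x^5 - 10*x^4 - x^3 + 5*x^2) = 6*x^5 - 4*x^4 + 3*x^2 + x - 3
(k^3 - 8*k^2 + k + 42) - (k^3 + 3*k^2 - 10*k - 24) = -11*k^2 + 11*k + 66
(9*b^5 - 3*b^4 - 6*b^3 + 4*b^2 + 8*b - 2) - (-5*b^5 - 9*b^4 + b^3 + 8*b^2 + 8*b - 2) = 14*b^5 + 6*b^4 - 7*b^3 - 4*b^2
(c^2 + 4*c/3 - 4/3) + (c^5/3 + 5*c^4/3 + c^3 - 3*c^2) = c^5/3 + 5*c^4/3 + c^3 - 2*c^2 + 4*c/3 - 4/3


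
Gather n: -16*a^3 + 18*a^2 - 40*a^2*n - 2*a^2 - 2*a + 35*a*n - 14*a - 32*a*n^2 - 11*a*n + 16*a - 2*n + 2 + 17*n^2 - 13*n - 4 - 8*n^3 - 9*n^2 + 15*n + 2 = -16*a^3 + 16*a^2 - 8*n^3 + n^2*(8 - 32*a) + n*(-40*a^2 + 24*a)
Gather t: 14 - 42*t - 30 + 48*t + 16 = 6*t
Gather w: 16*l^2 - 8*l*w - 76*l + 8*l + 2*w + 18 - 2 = 16*l^2 - 68*l + w*(2 - 8*l) + 16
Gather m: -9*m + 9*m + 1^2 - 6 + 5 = 0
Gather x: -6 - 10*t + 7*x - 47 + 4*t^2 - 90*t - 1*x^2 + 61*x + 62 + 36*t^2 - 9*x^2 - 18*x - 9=40*t^2 - 100*t - 10*x^2 + 50*x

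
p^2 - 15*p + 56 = (p - 8)*(p - 7)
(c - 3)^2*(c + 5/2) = c^3 - 7*c^2/2 - 6*c + 45/2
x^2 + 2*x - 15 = (x - 3)*(x + 5)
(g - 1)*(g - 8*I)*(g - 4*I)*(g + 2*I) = g^4 - g^3 - 10*I*g^3 - 8*g^2 + 10*I*g^2 + 8*g - 64*I*g + 64*I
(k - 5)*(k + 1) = k^2 - 4*k - 5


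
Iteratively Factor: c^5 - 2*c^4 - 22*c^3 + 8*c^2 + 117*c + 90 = (c - 3)*(c^4 + c^3 - 19*c^2 - 49*c - 30) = (c - 5)*(c - 3)*(c^3 + 6*c^2 + 11*c + 6) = (c - 5)*(c - 3)*(c + 2)*(c^2 + 4*c + 3) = (c - 5)*(c - 3)*(c + 1)*(c + 2)*(c + 3)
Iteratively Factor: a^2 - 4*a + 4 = (a - 2)*(a - 2)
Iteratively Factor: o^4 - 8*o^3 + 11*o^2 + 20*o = (o - 5)*(o^3 - 3*o^2 - 4*o) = (o - 5)*(o + 1)*(o^2 - 4*o) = o*(o - 5)*(o + 1)*(o - 4)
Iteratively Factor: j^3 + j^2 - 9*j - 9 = (j + 3)*(j^2 - 2*j - 3) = (j + 1)*(j + 3)*(j - 3)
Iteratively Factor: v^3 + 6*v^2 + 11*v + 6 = (v + 2)*(v^2 + 4*v + 3) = (v + 1)*(v + 2)*(v + 3)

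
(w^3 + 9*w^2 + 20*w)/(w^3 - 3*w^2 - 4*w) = (w^2 + 9*w + 20)/(w^2 - 3*w - 4)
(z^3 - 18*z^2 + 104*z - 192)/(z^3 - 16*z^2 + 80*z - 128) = (z - 6)/(z - 4)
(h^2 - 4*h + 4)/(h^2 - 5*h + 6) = (h - 2)/(h - 3)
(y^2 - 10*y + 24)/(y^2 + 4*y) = (y^2 - 10*y + 24)/(y*(y + 4))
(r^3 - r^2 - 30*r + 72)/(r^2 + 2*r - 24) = r - 3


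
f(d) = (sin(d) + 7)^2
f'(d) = 2*(sin(d) + 7)*cos(d)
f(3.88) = 40.03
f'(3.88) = -9.36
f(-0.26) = 45.47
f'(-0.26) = 13.03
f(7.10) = 59.74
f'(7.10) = 10.58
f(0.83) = 59.88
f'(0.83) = 10.44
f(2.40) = 58.91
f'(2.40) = -11.32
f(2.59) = 56.61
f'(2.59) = -12.82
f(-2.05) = 37.36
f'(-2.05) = -5.64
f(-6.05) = 52.29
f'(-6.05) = 14.07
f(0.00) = 49.00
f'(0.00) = 14.00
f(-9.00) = 43.40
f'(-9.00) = -12.00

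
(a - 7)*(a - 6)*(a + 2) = a^3 - 11*a^2 + 16*a + 84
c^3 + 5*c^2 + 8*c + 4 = (c + 1)*(c + 2)^2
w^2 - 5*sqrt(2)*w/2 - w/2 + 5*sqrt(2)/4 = (w - 1/2)*(w - 5*sqrt(2)/2)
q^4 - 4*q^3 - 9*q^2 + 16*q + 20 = (q - 5)*(q - 2)*(q + 1)*(q + 2)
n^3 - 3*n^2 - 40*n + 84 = (n - 7)*(n - 2)*(n + 6)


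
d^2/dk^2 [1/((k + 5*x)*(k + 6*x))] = 2*((k + 5*x)^2 + (k + 5*x)*(k + 6*x) + (k + 6*x)^2)/((k + 5*x)^3*(k + 6*x)^3)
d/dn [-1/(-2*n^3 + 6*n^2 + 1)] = 6*n*(2 - n)/(-2*n^3 + 6*n^2 + 1)^2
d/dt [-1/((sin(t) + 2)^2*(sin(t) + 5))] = 3*(sin(t) + 4)*cos(t)/((sin(t) + 2)^3*(sin(t) + 5)^2)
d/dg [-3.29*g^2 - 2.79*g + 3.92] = -6.58*g - 2.79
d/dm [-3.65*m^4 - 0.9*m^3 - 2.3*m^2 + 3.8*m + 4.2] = -14.6*m^3 - 2.7*m^2 - 4.6*m + 3.8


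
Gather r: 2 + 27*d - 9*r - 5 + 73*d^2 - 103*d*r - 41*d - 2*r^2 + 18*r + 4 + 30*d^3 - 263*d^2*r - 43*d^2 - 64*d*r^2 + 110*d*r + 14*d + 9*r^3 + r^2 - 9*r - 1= 30*d^3 + 30*d^2 + 9*r^3 + r^2*(-64*d - 1) + r*(-263*d^2 + 7*d)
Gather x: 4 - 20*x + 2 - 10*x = 6 - 30*x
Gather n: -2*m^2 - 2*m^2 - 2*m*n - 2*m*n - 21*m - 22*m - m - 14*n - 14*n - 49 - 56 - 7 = -4*m^2 - 44*m + n*(-4*m - 28) - 112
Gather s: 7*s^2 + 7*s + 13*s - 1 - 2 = 7*s^2 + 20*s - 3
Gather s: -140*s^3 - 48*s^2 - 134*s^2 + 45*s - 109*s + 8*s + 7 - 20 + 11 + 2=-140*s^3 - 182*s^2 - 56*s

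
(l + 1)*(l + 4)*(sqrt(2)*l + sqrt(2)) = sqrt(2)*l^3 + 6*sqrt(2)*l^2 + 9*sqrt(2)*l + 4*sqrt(2)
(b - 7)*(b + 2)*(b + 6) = b^3 + b^2 - 44*b - 84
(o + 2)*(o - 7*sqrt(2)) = o^2 - 7*sqrt(2)*o + 2*o - 14*sqrt(2)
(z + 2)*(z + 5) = z^2 + 7*z + 10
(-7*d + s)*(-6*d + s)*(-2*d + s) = -84*d^3 + 68*d^2*s - 15*d*s^2 + s^3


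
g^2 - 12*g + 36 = (g - 6)^2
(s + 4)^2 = s^2 + 8*s + 16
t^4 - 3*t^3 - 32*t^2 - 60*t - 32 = (t - 8)*(t + 1)*(t + 2)^2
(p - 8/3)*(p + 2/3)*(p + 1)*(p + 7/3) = p^4 + 4*p^3/3 - 55*p^2/9 - 286*p/27 - 112/27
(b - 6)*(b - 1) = b^2 - 7*b + 6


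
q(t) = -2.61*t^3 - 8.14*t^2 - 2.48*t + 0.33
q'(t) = -7.83*t^2 - 16.28*t - 2.48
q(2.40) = -88.59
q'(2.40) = -86.65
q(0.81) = -8.41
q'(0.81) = -20.80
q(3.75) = -261.08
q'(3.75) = -173.64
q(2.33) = -82.65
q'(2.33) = -82.92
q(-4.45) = 80.17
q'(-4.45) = -85.09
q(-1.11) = -3.38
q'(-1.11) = 5.94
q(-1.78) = -6.33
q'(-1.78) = 1.69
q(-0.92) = -2.25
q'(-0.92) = 5.87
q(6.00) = -871.35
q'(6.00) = -382.04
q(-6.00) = 285.93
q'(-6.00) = -186.68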